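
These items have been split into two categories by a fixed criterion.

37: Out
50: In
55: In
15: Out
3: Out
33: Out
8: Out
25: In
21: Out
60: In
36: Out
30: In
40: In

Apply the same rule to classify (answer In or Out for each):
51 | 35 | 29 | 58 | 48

Out, In, Out, Out, Out

The classifier is using: multiple of 5 AND at least 21.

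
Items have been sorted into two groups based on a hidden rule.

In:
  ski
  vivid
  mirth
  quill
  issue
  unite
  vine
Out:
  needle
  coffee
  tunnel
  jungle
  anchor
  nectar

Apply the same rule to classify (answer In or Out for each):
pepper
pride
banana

The distinguishing property — contains 'i' — holds for all the 'In' cases and none of the 'Out' cases.
pepper → no 'i' → Out.
pride → has 'i' → In.
banana → no 'i' → Out.

Out, In, Out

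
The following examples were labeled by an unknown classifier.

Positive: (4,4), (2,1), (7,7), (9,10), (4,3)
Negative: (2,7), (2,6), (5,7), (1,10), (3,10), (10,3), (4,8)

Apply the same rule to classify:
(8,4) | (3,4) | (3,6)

Negative, Positive, Negative

A rule that fits every label: |first − second| ≤ 1 — true of each 'Positive' example, false of each 'Negative' one.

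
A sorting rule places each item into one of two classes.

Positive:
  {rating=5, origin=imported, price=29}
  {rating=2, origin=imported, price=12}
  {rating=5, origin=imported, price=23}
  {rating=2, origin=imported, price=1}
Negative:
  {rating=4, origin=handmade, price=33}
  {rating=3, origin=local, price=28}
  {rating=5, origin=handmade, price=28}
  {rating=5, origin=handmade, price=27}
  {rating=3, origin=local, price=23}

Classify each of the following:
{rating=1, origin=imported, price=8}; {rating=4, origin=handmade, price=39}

Positive, Negative

A rule that fits every label: origin is imported — true of each 'Positive' example, false of each 'Negative' one.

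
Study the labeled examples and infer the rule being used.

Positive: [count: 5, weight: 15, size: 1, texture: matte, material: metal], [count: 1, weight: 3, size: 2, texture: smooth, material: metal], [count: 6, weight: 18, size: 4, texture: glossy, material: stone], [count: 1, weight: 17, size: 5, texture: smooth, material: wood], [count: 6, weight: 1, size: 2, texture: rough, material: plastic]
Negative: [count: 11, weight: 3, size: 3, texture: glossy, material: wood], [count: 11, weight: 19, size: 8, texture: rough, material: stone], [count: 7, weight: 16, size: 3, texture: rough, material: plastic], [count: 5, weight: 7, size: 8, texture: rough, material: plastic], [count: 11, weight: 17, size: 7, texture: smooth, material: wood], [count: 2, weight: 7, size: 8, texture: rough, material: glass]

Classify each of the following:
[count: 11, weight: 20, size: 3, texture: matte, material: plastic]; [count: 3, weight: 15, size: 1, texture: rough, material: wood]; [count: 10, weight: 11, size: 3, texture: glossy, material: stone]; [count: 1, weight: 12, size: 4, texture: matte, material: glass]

Every 'Positive' example satisfies: size ≤ 5 AND count ≤ 6. None of the 'Negative' examples do.

Negative, Positive, Negative, Positive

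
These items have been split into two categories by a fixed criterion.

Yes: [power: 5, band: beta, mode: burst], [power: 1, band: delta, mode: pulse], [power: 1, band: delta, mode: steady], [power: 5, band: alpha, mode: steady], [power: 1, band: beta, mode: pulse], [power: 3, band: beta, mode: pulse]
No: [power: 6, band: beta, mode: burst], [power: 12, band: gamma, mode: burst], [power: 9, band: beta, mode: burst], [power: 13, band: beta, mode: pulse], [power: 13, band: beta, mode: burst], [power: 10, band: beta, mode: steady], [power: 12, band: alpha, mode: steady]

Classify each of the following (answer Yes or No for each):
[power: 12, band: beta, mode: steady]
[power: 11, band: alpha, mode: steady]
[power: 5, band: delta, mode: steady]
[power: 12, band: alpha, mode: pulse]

No, No, Yes, No

Every 'Yes' example satisfies: power ≤ 5. None of the 'No' examples do.
No: [power: 12, band: beta, mode: steady], since power = 12. No: [power: 11, band: alpha, mode: steady], since power = 11. Yes: [power: 5, band: delta, mode: steady], since power = 5. No: [power: 12, band: alpha, mode: pulse], since power = 12.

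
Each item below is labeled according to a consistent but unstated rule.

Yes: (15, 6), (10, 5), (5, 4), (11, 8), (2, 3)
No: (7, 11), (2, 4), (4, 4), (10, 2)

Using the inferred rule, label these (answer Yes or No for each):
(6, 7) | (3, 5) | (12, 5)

Yes, No, Yes

Every 'Yes' example satisfies: sum is odd. None of the 'No' examples do.
(6, 7) — 6+7 = 13, hence Yes.
(3, 5) — 3+5 = 8, hence No.
(12, 5) — 12+5 = 17, hence Yes.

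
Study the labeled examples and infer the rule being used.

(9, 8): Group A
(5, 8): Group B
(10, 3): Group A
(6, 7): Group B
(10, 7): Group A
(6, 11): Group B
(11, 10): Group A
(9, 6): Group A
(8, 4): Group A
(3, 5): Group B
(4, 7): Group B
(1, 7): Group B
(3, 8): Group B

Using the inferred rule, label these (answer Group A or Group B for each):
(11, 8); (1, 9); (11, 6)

Group A, Group B, Group A

Every 'Group A' example satisfies: first > second. None of the 'Group B' examples do.
(11, 8) → 11 > 8 → Group A.
(1, 9) → 1 < 9 → Group B.
(11, 6) → 11 > 6 → Group A.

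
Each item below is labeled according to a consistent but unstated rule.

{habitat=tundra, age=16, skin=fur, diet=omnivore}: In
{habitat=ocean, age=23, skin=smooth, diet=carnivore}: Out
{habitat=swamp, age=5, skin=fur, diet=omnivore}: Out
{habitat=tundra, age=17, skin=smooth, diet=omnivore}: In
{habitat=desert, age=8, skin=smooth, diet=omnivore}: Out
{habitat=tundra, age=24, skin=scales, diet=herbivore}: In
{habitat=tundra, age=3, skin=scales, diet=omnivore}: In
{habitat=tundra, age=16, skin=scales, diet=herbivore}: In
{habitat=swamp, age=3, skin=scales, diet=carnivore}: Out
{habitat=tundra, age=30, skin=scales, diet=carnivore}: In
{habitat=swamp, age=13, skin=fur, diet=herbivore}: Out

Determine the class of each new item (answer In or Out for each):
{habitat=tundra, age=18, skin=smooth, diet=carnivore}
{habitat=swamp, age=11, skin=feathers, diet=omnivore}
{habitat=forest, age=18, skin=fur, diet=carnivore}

Every 'In' example satisfies: habitat is tundra. None of the 'Out' examples do.
{habitat=tundra, age=18, skin=smooth, diet=carnivore} → habitat is tundra → In. {habitat=swamp, age=11, skin=feathers, diet=omnivore} → habitat is swamp → Out. {habitat=forest, age=18, skin=fur, diet=carnivore} → habitat is forest → Out.

In, Out, Out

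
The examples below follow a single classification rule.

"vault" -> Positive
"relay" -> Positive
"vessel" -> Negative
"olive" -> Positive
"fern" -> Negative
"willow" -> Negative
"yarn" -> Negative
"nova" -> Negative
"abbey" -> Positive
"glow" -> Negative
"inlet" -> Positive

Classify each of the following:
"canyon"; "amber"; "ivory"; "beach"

Negative, Positive, Positive, Positive

Rule: odd length. This holds for each 'Positive' example and fails for each 'Negative' one.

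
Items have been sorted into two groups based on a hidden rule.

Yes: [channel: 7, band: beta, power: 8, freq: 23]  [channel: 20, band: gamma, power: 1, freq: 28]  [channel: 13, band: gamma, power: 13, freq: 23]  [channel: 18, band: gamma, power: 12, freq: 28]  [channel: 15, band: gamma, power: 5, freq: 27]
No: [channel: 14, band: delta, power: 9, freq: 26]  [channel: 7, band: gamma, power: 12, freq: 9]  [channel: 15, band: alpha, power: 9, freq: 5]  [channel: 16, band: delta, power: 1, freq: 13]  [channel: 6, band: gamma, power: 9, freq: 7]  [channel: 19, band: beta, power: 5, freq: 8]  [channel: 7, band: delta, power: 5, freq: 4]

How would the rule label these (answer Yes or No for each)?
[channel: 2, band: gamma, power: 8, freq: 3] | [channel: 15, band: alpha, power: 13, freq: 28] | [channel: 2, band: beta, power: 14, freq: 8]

A rule that fits every label: freq = 23 OR freq ≥ 27 — true of each 'Yes' example, false of each 'No' one.
No: [channel: 2, band: gamma, power: 8, freq: 3], since freq = 3.
Yes: [channel: 15, band: alpha, power: 13, freq: 28], since freq = 28.
No: [channel: 2, band: beta, power: 14, freq: 8], since freq = 8.

No, Yes, No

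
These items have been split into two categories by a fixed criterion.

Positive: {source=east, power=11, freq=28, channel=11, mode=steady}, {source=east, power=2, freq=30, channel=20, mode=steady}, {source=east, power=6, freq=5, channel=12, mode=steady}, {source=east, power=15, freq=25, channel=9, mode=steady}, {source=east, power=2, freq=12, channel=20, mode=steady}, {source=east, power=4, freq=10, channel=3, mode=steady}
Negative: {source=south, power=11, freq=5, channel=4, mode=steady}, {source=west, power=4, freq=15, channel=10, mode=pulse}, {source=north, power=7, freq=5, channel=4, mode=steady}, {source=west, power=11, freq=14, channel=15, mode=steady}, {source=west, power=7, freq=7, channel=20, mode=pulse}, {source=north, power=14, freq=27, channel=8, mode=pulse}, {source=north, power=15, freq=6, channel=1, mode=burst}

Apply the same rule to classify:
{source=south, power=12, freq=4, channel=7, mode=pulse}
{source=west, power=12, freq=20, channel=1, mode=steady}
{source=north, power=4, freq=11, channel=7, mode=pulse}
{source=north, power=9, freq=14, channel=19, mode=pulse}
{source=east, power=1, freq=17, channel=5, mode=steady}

Negative, Negative, Negative, Negative, Positive

The distinguishing property — source is east — holds for all the 'Positive' cases and none of the 'Negative' cases.
{source=south, power=12, freq=4, channel=7, mode=pulse} → source is south → Negative.
{source=west, power=12, freq=20, channel=1, mode=steady} → source is west → Negative.
{source=north, power=4, freq=11, channel=7, mode=pulse} → source is north → Negative.
{source=north, power=9, freq=14, channel=19, mode=pulse} → source is north → Negative.
{source=east, power=1, freq=17, channel=5, mode=steady} → source is east → Positive.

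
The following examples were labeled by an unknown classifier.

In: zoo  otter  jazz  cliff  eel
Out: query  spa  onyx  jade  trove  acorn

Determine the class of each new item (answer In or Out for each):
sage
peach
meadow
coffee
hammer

Out, Out, Out, In, In

The rule appears to be: has a double letter.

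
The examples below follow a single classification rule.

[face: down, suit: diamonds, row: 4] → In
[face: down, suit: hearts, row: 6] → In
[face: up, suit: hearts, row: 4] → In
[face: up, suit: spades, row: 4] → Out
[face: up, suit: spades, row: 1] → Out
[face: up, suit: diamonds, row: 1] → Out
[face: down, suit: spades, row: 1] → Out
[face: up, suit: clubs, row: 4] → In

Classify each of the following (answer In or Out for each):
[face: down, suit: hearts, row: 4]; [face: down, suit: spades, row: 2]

The rule appears to be: suit is not spades AND row ≥ 4.
[face: down, suit: hearts, row: 4] — suit is hearts, row = 4, hence In.
[face: down, suit: spades, row: 2] — suit is spades, row = 2, hence Out.

In, Out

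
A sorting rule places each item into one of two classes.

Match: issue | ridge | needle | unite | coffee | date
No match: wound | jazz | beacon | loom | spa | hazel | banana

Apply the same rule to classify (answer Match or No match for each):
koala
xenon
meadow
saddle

No match, No match, No match, Match

The common property of the 'Match' items is: ends with 'e'. No 'No match' item has it.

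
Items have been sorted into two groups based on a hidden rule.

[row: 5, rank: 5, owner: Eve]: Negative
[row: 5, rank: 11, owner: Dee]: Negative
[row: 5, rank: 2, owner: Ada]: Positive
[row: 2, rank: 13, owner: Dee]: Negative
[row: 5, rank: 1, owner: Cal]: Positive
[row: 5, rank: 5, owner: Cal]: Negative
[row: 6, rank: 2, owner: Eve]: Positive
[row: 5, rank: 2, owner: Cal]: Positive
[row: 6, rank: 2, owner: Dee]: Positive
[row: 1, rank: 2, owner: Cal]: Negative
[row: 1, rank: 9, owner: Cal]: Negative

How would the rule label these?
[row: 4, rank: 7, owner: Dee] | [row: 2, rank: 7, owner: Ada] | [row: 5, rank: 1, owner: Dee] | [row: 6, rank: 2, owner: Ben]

Negative, Negative, Positive, Positive

All 'Positive' examples share one property — row ≥ 2 AND rank ≤ 2 — and every 'Negative' example lacks it.
[row: 4, rank: 7, owner: Dee]: Negative (row = 4, rank = 7). [row: 2, rank: 7, owner: Ada]: Negative (row = 2, rank = 7). [row: 5, rank: 1, owner: Dee]: Positive (row = 5, rank = 1). [row: 6, rank: 2, owner: Ben]: Positive (row = 6, rank = 2).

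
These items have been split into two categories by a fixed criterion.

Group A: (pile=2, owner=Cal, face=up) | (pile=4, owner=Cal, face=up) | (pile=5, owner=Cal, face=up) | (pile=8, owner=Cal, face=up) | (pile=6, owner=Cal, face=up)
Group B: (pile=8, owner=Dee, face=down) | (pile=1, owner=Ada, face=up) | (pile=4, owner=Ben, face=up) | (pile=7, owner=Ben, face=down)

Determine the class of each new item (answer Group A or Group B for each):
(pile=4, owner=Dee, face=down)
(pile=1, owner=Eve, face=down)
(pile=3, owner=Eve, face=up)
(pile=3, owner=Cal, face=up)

Group B, Group B, Group B, Group A

Looking at the examples, the only property every 'Group A' case has and every 'Group B' case lacks is: owner is Cal.
Group B: (pile=4, owner=Dee, face=down), since owner is Dee. Group B: (pile=1, owner=Eve, face=down), since owner is Eve. Group B: (pile=3, owner=Eve, face=up), since owner is Eve. Group A: (pile=3, owner=Cal, face=up), since owner is Cal.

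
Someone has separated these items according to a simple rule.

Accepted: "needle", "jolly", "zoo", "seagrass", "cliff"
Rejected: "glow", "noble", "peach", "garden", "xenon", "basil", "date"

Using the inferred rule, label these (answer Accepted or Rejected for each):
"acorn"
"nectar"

Rejected, Rejected

'Accepted' ⟺ has a double letter.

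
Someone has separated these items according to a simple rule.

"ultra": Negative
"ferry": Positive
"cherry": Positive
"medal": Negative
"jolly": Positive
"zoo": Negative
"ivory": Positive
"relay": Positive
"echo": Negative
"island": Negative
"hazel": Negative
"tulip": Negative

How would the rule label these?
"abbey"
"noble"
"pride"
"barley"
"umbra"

The pattern is that an item is 'Positive' exactly when: contains 'y'.
"abbey" — has 'y', hence Positive.
"noble" — no 'y', hence Negative.
"pride" — no 'y', hence Negative.
"barley" — has 'y', hence Positive.
"umbra" — no 'y', hence Negative.

Positive, Negative, Negative, Positive, Negative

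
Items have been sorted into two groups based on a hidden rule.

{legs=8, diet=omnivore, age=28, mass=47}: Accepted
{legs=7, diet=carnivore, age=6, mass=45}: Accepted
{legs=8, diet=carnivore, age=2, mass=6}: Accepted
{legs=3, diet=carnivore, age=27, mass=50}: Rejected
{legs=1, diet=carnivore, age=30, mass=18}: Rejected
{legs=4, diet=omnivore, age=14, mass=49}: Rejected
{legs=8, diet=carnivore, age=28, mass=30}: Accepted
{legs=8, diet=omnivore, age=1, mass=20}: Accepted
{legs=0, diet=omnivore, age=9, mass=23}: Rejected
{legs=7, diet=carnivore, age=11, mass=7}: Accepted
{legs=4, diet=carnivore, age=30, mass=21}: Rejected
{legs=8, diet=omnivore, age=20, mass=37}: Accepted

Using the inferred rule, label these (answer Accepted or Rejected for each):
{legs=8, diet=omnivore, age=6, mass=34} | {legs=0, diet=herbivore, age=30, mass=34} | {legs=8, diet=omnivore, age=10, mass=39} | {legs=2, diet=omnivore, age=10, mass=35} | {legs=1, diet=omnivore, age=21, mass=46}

The simplest hypothesis consistent with all the labels is: legs ≥ 7.
Accepted: {legs=8, diet=omnivore, age=6, mass=34}, since legs = 8. Rejected: {legs=0, diet=herbivore, age=30, mass=34}, since legs = 0. Accepted: {legs=8, diet=omnivore, age=10, mass=39}, since legs = 8. Rejected: {legs=2, diet=omnivore, age=10, mass=35}, since legs = 2. Rejected: {legs=1, diet=omnivore, age=21, mass=46}, since legs = 1.

Accepted, Rejected, Accepted, Rejected, Rejected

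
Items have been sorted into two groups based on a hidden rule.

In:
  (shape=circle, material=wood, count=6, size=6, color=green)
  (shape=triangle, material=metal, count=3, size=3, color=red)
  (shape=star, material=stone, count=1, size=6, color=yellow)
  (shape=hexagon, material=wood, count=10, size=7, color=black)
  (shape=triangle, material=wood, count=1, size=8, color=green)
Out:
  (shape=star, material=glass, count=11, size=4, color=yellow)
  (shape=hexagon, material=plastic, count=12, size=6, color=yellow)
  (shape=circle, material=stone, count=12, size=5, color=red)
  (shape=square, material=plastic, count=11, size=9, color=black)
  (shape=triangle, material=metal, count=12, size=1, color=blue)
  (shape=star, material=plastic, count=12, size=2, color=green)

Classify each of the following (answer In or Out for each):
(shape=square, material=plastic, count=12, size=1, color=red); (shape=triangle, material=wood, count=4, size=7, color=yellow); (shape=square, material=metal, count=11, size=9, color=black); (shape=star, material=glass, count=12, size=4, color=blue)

Out, In, Out, Out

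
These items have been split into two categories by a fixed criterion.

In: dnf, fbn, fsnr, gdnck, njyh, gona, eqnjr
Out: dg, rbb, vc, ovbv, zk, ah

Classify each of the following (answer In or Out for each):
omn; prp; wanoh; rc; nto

In, Out, In, Out, In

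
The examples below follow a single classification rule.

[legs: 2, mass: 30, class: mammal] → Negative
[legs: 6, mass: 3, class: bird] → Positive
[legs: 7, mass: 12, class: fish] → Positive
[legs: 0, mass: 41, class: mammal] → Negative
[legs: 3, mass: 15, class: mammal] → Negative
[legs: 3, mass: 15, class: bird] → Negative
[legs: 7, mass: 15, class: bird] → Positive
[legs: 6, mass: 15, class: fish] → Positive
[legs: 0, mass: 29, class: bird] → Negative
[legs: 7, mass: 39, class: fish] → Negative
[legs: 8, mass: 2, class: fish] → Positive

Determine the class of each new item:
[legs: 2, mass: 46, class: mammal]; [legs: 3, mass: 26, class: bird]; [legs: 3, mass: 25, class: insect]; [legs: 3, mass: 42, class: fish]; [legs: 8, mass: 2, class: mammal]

Every 'Positive' example satisfies: mass ≤ 15 AND legs ≥ 6. None of the 'Negative' examples do.
[legs: 2, mass: 46, class: mammal] — mass = 46, legs = 2, hence Negative. [legs: 3, mass: 26, class: bird] — mass = 26, legs = 3, hence Negative. [legs: 3, mass: 25, class: insect] — mass = 25, legs = 3, hence Negative. [legs: 3, mass: 42, class: fish] — mass = 42, legs = 3, hence Negative. [legs: 8, mass: 2, class: mammal] — mass = 2, legs = 8, hence Positive.

Negative, Negative, Negative, Negative, Positive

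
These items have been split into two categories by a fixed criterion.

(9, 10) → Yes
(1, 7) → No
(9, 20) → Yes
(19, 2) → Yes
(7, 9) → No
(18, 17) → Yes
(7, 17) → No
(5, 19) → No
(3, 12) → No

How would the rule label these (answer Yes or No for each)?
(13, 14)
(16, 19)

Yes, Yes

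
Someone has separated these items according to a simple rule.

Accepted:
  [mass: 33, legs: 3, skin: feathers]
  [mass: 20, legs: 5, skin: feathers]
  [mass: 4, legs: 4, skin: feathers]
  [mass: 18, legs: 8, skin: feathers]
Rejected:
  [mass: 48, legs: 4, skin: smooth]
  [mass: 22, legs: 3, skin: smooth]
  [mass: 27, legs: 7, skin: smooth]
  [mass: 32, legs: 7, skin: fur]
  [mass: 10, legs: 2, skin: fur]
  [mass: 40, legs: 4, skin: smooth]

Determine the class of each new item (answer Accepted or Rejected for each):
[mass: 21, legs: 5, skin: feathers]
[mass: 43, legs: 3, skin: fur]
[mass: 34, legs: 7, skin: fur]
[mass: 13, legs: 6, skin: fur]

Accepted, Rejected, Rejected, Rejected

The classifier is using: skin is feathers.
[mass: 21, legs: 5, skin: feathers] — skin is feathers, hence Accepted. [mass: 43, legs: 3, skin: fur] — skin is fur, hence Rejected. [mass: 34, legs: 7, skin: fur] — skin is fur, hence Rejected. [mass: 13, legs: 6, skin: fur] — skin is fur, hence Rejected.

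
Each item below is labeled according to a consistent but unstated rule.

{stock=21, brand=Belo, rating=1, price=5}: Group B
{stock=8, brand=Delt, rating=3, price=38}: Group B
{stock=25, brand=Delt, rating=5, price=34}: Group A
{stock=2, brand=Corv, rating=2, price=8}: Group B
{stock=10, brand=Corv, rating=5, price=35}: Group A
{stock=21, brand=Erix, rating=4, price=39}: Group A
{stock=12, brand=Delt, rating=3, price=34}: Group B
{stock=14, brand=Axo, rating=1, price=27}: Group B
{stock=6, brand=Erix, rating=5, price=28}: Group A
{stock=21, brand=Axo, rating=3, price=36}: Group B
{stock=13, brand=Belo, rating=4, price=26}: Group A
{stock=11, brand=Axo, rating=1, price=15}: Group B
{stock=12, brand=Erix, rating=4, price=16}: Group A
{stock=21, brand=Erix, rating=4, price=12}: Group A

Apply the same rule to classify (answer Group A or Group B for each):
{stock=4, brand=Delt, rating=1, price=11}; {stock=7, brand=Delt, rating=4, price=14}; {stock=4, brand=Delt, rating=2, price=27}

Group B, Group A, Group B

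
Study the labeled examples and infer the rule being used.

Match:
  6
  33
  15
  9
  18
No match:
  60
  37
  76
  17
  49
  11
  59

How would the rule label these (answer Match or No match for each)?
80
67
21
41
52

The simplest hypothesis consistent with all the labels is: multiple of 3 AND at most 33.
80 → 80 = 3·26 + 2, 80 > 33 → No match. 67 → 67 = 3·22 + 1, 67 > 33 → No match. 21 → 21 = 3·7, 21 ≤ 33 → Match. 41 → 41 = 3·13 + 2, 41 > 33 → No match. 52 → 52 = 3·17 + 1, 52 > 33 → No match.

No match, No match, Match, No match, No match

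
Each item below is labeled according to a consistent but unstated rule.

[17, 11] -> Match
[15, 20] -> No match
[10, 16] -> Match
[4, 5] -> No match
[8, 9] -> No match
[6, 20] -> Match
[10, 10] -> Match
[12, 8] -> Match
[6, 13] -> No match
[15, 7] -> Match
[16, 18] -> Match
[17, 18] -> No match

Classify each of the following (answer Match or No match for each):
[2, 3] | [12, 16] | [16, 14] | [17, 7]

Looking at the examples, the only property every 'Match' case has and every 'No match' case lacks is: sum is even.

No match, Match, Match, Match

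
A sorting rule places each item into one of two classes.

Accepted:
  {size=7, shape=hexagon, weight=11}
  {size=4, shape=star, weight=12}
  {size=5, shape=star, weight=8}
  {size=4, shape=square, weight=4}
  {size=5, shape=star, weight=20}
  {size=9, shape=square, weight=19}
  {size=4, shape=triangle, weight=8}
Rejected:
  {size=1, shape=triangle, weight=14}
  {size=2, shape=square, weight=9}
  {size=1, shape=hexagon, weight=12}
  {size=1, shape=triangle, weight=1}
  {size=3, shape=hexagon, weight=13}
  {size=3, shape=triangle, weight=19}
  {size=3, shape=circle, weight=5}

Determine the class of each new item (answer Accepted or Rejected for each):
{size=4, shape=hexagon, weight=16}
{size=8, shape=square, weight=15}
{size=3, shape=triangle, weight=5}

All 'Accepted' examples share one property — size ≥ 4 — and every 'Rejected' example lacks it.
Accepted: {size=4, shape=hexagon, weight=16}, since size = 4. Accepted: {size=8, shape=square, weight=15}, since size = 8. Rejected: {size=3, shape=triangle, weight=5}, since size = 3.

Accepted, Accepted, Rejected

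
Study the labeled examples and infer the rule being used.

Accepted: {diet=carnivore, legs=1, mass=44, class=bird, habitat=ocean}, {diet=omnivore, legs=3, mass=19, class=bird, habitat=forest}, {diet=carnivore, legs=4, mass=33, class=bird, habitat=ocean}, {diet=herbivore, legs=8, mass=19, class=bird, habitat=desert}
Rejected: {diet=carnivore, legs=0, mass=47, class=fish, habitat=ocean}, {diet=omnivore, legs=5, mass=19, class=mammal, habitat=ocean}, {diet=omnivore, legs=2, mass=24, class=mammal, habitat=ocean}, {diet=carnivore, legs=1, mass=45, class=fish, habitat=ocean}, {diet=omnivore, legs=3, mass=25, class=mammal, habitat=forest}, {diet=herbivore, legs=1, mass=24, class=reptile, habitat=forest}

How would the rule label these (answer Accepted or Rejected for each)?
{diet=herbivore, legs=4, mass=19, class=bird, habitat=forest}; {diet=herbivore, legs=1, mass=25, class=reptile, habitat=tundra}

Accepted, Rejected

'Accepted' ⟺ class is bird.
{diet=herbivore, legs=4, mass=19, class=bird, habitat=forest}: class is bird — has this property, so Accepted.
{diet=herbivore, legs=1, mass=25, class=reptile, habitat=tundra}: class is reptile — doesn't qualify, so Rejected.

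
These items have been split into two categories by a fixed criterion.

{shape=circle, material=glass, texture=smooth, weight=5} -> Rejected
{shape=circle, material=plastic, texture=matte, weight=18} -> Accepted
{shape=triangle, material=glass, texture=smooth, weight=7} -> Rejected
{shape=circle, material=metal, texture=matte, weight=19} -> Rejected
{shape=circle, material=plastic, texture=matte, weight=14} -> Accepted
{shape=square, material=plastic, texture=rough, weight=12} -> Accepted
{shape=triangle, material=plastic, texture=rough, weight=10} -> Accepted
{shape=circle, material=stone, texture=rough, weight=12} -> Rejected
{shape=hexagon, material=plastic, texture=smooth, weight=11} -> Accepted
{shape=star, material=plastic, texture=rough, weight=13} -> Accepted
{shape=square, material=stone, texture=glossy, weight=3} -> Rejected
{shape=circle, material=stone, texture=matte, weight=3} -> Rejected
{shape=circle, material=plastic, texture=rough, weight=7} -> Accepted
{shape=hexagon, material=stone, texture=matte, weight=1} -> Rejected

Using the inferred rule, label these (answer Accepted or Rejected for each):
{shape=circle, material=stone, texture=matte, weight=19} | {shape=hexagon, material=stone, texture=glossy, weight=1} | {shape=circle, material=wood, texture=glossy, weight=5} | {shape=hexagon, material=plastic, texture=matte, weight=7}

Rejected, Rejected, Rejected, Accepted

The simplest hypothesis consistent with all the labels is: material is plastic.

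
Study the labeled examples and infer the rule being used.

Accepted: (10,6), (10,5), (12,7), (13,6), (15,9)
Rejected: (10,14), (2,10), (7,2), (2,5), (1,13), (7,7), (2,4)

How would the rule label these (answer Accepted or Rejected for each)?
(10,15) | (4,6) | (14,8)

Rejected, Rejected, Accepted

Rule: first > second AND sum ≥ 12. This holds for each 'Accepted' example and fails for each 'Rejected' one.
(10,15): 10 < 15, 10+15 = 25 — does not pass, so Rejected.
(4,6): 4 < 6, 4+6 = 10 — does not pass, so Rejected.
(14,8): 14 > 8, 14+8 = 22 — passes, so Accepted.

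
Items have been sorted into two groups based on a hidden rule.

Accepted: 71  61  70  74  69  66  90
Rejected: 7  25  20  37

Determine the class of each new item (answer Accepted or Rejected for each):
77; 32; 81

Accepted, Rejected, Accepted

One predicate separates the groups cleanly: at least 61.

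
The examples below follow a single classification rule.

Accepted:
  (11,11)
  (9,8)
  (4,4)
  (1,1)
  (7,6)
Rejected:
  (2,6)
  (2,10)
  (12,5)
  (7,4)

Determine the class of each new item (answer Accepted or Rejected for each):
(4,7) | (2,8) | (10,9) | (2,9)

Rejected, Rejected, Accepted, Rejected

The simplest hypothesis consistent with all the labels is: |first − second| ≤ 1.
(4,7): |4−7| = 3, does not fit → Rejected. (2,8): |2−8| = 6, does not fit → Rejected. (10,9): |10−9| = 1, qualifies → Accepted. (2,9): |2−9| = 7, does not fit → Rejected.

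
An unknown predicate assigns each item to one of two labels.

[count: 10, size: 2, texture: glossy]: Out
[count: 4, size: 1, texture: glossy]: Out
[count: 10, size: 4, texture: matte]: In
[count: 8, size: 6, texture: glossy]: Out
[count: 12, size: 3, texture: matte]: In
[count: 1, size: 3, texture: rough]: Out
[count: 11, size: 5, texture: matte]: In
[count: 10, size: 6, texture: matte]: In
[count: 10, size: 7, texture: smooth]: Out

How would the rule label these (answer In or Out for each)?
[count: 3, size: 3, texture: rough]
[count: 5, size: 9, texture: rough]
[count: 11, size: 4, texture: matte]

One predicate separates the groups cleanly: texture is matte.
[count: 3, size: 3, texture: rough]: Out (texture is rough).
[count: 5, size: 9, texture: rough]: Out (texture is rough).
[count: 11, size: 4, texture: matte]: In (texture is matte).

Out, Out, In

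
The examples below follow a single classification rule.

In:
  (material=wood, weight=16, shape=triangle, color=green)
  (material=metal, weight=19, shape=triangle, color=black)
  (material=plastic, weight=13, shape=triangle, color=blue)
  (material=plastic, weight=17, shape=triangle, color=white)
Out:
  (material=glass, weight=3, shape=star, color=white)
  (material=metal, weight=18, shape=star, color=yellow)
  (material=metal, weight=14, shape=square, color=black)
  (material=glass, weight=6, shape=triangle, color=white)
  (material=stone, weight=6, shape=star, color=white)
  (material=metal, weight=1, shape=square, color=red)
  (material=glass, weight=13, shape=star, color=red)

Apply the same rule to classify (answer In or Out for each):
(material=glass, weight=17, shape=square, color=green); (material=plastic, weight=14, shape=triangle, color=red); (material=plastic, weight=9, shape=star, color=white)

Out, In, Out

Rule: shape is triangle AND weight ≥ 13. This holds for each 'In' example and fails for each 'Out' one.
(material=glass, weight=17, shape=square, color=green): shape is square, weight = 17, doesn't qualify → Out. (material=plastic, weight=14, shape=triangle, color=red): shape is triangle, weight = 14, has this property → In. (material=plastic, weight=9, shape=star, color=white): shape is star, weight = 9, doesn't qualify → Out.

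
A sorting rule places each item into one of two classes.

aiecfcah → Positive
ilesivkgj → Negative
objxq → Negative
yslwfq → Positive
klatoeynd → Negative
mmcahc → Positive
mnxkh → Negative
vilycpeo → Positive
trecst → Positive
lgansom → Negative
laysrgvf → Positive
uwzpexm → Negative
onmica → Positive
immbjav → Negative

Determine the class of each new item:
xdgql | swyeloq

All 'Positive' examples share one property — even length — and every 'Negative' example lacks it.
xdgql: length 5 — fails this test, so Negative.
swyeloq: length 7 — fails this test, so Negative.

Negative, Negative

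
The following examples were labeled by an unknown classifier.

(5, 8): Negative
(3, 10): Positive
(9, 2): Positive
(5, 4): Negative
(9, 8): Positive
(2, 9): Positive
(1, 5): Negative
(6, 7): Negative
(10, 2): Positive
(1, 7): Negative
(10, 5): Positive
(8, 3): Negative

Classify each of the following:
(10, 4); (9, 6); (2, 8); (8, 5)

Positive, Positive, Negative, Negative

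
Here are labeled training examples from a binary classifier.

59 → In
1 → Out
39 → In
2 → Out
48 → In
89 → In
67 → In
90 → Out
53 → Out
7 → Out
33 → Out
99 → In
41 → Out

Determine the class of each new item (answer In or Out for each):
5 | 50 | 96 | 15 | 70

One predicate separates the groups cleanly: digit sum ≥ 10.
5 — digit sum 5, hence Out.
50 — digit sum 5+0 = 5, hence Out.
96 — digit sum 9+6 = 15, hence In.
15 — digit sum 1+5 = 6, hence Out.
70 — digit sum 7+0 = 7, hence Out.

Out, Out, In, Out, Out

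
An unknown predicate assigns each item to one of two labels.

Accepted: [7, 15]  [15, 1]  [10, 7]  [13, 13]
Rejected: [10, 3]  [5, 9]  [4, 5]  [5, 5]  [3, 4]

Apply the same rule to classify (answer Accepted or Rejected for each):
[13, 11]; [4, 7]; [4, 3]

Rule: sum ≥ 16. This holds for each 'Accepted' example and fails for each 'Rejected' one.
[13, 11]: Accepted (13+11 = 24).
[4, 7]: Rejected (4+7 = 11).
[4, 3]: Rejected (4+3 = 7).

Accepted, Rejected, Rejected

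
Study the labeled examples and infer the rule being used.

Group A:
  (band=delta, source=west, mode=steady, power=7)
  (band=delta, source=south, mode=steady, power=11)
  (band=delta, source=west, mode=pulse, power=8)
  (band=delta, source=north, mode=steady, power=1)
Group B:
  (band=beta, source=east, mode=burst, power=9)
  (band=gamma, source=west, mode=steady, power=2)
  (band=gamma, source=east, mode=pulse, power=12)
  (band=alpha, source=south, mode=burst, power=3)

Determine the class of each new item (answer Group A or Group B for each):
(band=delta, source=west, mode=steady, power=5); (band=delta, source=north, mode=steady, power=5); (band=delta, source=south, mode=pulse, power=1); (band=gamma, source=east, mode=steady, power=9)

Group A, Group A, Group A, Group B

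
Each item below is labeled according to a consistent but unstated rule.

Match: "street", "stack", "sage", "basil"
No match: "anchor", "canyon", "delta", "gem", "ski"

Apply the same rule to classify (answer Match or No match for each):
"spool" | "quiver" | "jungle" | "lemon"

Rule: length ≥ 4 AND contains 's'. This holds for each 'Match' example and fails for each 'No match' one.
"spool" → length 5, has 's' → Match. "quiver" → length 6, no 's' → No match. "jungle" → length 6, no 's' → No match. "lemon" → length 5, no 's' → No match.

Match, No match, No match, No match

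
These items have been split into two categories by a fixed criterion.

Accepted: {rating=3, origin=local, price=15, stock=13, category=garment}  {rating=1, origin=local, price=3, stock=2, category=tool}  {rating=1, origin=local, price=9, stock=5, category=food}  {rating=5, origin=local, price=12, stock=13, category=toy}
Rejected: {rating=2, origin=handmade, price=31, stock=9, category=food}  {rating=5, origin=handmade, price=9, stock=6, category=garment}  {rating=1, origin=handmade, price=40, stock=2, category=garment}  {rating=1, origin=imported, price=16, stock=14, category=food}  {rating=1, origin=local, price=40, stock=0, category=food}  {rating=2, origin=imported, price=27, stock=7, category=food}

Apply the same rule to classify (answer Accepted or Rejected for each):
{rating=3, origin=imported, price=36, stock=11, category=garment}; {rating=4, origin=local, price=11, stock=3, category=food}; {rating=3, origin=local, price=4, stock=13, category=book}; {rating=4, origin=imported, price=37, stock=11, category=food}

The simplest hypothesis consistent with all the labels is: origin is local AND stock ≥ 2.
{rating=3, origin=imported, price=36, stock=11, category=garment} — origin is imported, stock = 11, hence Rejected. {rating=4, origin=local, price=11, stock=3, category=food} — origin is local, stock = 3, hence Accepted. {rating=3, origin=local, price=4, stock=13, category=book} — origin is local, stock = 13, hence Accepted. {rating=4, origin=imported, price=37, stock=11, category=food} — origin is imported, stock = 11, hence Rejected.

Rejected, Accepted, Accepted, Rejected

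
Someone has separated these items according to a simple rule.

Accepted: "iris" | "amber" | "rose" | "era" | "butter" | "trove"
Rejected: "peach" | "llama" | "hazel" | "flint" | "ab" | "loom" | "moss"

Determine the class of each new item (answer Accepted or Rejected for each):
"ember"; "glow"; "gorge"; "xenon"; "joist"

Rule: contains 'r'. This holds for each 'Accepted' example and fails for each 'Rejected' one.
"ember": has 'r' — passes, so Accepted. "glow": no 'r' — lacks this property, so Rejected. "gorge": has 'r' — passes, so Accepted. "xenon": no 'r' — lacks this property, so Rejected. "joist": no 'r' — lacks this property, so Rejected.

Accepted, Rejected, Accepted, Rejected, Rejected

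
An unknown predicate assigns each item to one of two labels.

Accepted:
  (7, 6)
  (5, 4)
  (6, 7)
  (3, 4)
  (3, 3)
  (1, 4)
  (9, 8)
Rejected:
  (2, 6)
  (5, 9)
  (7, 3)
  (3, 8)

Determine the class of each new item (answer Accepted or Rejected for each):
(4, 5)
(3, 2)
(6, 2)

Rule: |first − second| ≤ 3. This holds for each 'Accepted' example and fails for each 'Rejected' one.

Accepted, Accepted, Rejected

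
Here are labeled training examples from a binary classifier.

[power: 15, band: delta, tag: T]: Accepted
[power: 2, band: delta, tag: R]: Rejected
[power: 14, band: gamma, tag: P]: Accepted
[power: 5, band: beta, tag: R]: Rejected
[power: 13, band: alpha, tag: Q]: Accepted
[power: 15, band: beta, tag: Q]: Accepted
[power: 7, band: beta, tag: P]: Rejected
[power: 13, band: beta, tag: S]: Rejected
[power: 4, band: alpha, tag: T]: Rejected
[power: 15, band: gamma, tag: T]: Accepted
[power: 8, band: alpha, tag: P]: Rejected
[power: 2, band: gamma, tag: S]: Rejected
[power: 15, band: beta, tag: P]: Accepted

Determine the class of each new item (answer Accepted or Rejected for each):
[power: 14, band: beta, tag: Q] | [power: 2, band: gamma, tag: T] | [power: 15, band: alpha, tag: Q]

One predicate separates the groups cleanly: tag is Q OR power ≥ 14.

Accepted, Rejected, Accepted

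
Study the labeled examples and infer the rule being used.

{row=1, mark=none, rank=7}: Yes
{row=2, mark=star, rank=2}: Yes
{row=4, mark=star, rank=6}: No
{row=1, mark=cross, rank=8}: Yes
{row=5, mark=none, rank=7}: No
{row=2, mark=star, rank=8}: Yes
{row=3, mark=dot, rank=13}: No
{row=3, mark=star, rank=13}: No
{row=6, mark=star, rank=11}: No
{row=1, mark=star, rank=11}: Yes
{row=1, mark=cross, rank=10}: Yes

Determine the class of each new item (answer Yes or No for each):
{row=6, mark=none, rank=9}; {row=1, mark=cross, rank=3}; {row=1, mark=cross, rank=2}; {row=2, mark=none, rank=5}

No, Yes, Yes, Yes

'Yes' ⟺ row ≤ 2.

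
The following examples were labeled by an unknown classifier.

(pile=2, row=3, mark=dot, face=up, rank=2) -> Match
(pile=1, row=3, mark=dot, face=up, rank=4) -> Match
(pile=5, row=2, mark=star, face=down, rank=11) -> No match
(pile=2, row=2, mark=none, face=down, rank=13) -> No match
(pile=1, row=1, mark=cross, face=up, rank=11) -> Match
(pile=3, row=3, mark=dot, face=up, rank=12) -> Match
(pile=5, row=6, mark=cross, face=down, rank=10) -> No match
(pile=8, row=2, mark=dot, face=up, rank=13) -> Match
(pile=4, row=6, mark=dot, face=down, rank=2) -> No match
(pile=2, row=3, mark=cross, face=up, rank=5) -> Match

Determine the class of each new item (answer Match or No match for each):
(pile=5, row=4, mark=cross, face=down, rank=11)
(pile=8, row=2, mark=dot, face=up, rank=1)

The classifier is using: face is up.
(pile=5, row=4, mark=cross, face=down, rank=11): face is down, fails the rule → No match.
(pile=8, row=2, mark=dot, face=up, rank=1): face is up, qualifies → Match.

No match, Match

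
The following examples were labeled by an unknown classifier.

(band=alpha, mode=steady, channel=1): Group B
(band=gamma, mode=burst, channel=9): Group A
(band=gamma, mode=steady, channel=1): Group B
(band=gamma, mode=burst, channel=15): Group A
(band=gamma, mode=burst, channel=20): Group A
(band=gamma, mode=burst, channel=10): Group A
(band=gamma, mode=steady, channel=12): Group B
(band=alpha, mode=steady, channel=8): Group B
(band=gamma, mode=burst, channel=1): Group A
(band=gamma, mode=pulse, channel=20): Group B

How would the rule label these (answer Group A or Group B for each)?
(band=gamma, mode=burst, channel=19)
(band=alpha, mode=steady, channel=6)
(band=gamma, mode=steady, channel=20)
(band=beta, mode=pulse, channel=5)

Looking at the examples, the only property every 'Group A' case has and every 'Group B' case lacks is: mode is burst.
(band=gamma, mode=burst, channel=19): mode is burst, passes → Group A.
(band=alpha, mode=steady, channel=6): mode is steady, does not satisfy this → Group B.
(band=gamma, mode=steady, channel=20): mode is steady, does not satisfy this → Group B.
(band=beta, mode=pulse, channel=5): mode is pulse, does not satisfy this → Group B.

Group A, Group B, Group B, Group B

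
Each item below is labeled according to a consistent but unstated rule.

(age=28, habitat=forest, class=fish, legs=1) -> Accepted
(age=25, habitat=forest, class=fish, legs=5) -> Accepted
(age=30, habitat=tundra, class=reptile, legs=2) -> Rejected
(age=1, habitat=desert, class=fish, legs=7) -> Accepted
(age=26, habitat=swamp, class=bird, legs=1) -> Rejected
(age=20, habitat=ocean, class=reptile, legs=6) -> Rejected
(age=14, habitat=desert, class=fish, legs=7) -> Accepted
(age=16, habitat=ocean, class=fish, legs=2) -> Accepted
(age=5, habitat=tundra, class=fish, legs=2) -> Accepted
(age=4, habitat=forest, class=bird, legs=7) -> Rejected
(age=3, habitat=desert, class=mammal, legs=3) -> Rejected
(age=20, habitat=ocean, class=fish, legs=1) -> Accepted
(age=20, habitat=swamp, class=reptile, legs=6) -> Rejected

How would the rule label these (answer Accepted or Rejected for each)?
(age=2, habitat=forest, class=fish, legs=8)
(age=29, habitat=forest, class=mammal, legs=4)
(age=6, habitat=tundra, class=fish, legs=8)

Accepted, Rejected, Accepted

'Accepted' ⟺ class is fish.
(age=2, habitat=forest, class=fish, legs=8): Accepted (class is fish).
(age=29, habitat=forest, class=mammal, legs=4): Rejected (class is mammal).
(age=6, habitat=tundra, class=fish, legs=8): Accepted (class is fish).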